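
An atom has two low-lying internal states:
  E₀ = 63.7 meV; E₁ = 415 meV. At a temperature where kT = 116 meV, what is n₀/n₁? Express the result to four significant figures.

n₀/n₁ = exp[−(E₀−E₁)/kT] = exp(−(-351.3 meV)/(116 meV)) = exp(3.02845) = 20.67.

20.67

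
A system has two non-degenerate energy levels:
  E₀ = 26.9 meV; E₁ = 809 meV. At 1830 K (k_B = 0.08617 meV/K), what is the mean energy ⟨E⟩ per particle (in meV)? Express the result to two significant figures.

k_BT = 0.08617 × 1830 K = 157.7 meV.
Eᵢ/kT = 0.1706, 5.130.
Z = Σ e^(−Eᵢ/kT) = e^(−0.1706) + e^(−5.130) = 0.8432 + 0.005917 = 0.8491.
⟨E⟩ = Σ Eᵢ e^(−Eᵢ/kT) / Z = (26.9·0.8432 + 809·0.005917) / 0.8491 = 32 meV.

32 meV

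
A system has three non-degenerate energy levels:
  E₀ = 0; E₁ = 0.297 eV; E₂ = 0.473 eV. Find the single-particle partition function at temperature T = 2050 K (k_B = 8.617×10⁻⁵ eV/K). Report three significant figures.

Z = 1.25

k_BT = 8.617×10⁻⁵ × 2050 K = 0.17665 eV.
Eᵢ/kT = 0, 1.6813, 2.6776.
Z = Σ e^(−Eᵢ/kT) = e^(−0) + e^(−1.6813) + e^(−2.6776) = 1.0000 + 0.18613 + 0.068728 = 1.2549.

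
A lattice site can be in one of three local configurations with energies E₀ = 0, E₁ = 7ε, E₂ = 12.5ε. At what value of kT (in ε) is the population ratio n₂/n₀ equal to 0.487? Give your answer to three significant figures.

n₂/n₀ = exp[−(E₂−E₀)/kT] = 0.487.
⇒ (E₂−E₀)/kT = ln(1/0.487) = ln(2.0534) = 0.71950.
kT = 12.5ε / 0.71950 = 17.4 ε.

17.4 ε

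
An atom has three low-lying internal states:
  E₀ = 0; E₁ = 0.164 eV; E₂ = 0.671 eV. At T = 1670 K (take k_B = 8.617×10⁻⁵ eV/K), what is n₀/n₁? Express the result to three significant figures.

k_BT = 8.617×10⁻⁵ × 1670 K = 0.14390 eV.
n₀/n₁ = exp[−(E₀−E₁)/kT] = exp(−(-0.164 eV)/(0.14390 eV)) = exp(1.1397) = 3.13.

3.13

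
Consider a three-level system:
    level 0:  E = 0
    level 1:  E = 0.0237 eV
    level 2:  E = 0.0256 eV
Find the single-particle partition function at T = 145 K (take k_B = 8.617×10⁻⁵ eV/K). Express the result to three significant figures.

Z = 1.28

k_BT = 8.617×10⁻⁵ × 145 K = 0.012495 eV.
Eᵢ/kT = 0, 1.8968, 2.0488.
Z = Σ e^(−Eᵢ/kT) = e^(−0) + e^(−1.8968) + e^(−2.0488) = 1.0000 + 0.15005 + 0.12889 = 1.2789.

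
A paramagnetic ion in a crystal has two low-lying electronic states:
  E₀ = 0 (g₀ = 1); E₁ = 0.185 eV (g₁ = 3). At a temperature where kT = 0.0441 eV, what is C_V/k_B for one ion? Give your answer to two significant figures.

0.73

Eᵢ/kT = 0, 4.195.
Z = Σ gᵢe^(−Eᵢ/kT) = 1·e^(−0) + 3·e^(−4.195) = 1.000 + 0.04521 = 1.045.
⟨E⟩ = 0.008004 eV, ⟨E²⟩ = 0.001481 eV².
C_V/k_B = (⟨E²⟩ − ⟨E⟩²)/(kT)² = (0.001481 − 0.00006406)/0.001945 = 0.73.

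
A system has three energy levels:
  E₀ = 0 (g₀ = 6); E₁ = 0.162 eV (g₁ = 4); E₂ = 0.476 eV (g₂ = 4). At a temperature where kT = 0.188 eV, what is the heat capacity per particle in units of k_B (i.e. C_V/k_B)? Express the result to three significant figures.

Eᵢ/kT = 0, 0.86170, 2.5319.
Z = Σ gᵢe^(−Eᵢ/kT) = 6·e^(−0) + 4·e^(−0.86170) + 4·e^(−2.5319) = 6.0000 + 1.6898 + 0.31803 = 8.0078.
⟨E⟩ = 0.053089 eV, ⟨E²⟩ = 0.014536 eV².
C_V/k_B = (⟨E²⟩ − ⟨E⟩²)/(kT)² = (0.014536 − 0.0028184)/0.035344 = 0.332.

0.332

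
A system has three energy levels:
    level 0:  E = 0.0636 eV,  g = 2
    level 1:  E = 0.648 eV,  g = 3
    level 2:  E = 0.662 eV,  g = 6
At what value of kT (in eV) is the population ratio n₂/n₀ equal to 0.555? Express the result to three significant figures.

0.355 eV

n₂/n₀ = (g₂/g₀) exp[−(E₂−E₀)/kT] = 0.555.
⇒ (E₂−E₀)/kT = ln((6/2)/0.555) = ln(5.4054) = 1.6874.
kT = 0.5984 eV / 1.6874 = 0.355 eV.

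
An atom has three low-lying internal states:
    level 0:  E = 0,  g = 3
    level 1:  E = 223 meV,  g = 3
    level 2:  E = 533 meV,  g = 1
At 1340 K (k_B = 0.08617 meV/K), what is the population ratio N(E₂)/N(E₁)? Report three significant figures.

0.0227

k_BT = 0.08617 × 1340 K = 115.47 meV.
n₂/n₁ = (g₂/g₁) exp[−(E₂−E₁)/kT] = (1/3) × exp(−(310 meV)/(115.47 meV)) = (1/3) × exp(-2.6847) = 0.0227.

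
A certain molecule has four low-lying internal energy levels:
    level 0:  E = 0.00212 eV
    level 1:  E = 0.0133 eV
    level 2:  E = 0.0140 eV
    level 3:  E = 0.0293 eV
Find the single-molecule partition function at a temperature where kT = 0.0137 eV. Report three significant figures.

Z = 1.71

Eᵢ/kT = 0.15474, 0.97080, 1.0219, 2.1387.
Z = Σ e^(−Eᵢ/kT) = e^(−0.15474) + e^(−0.97080) + e^(−1.0219) + e^(−2.1387) = 0.85664 + 0.37878 + 0.35991 + 0.11781 = 1.7131.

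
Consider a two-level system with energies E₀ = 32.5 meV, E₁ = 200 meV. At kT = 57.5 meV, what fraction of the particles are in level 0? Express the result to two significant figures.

0.95

Eᵢ/kT = 0.5652, 3.478.
Z = Σ e^(−Eᵢ/kT) = e^(−0.5652) + e^(−3.478) = 0.5682 + 0.03087 = 0.5991.
P₀ = e^(−E₀/kT) / Z = 0.5682/0.5991 = 0.95.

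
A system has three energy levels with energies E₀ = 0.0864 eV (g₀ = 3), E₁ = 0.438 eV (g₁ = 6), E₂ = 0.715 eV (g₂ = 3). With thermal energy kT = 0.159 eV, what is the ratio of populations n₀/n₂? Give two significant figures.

n₀/n₂ = (g₀/g₂) exp[−(E₀−E₂)/kT] = (3/3) × exp(−(-0.6286 eV)/(0.159 eV)) = (3/3) × exp(3.953) = 52.

52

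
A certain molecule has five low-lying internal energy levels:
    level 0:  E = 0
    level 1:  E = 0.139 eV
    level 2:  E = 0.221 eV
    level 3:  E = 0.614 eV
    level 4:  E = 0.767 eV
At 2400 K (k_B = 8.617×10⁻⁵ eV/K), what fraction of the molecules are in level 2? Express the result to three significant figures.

0.178

k_BT = 8.617×10⁻⁵ × 2400 K = 0.20681 eV.
Eᵢ/kT = 0, 0.67211, 1.0686, 2.9689, 3.7087.
Z = Σ e^(−Eᵢ/kT) = e^(−0) + e^(−0.67211) + e^(−1.0686) + e^(−2.9689) + e^(−3.7087) = 1.0000 + 0.51063 + 0.34349 + 0.051360 + 0.024509 = 1.9300.
P₂ = e^(−E₂/kT) / Z = 0.34349/1.9300 = 0.178.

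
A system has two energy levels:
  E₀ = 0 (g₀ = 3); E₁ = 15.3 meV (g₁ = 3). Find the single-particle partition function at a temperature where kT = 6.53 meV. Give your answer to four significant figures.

Z = 3.288

Eᵢ/kT = 0, 2.34303.
Z = Σ gᵢe^(−Eᵢ/kT) = 3·e^(−0) + 3·e^(−2.34303) = 3.00000 + 0.288109 = 3.28811.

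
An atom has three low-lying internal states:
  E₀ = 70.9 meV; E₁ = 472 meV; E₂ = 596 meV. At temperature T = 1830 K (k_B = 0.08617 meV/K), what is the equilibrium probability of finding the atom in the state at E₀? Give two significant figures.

k_BT = 0.08617 × 1830 K = 157.7 meV.
Eᵢ/kT = 0.4496, 2.993, 3.779.
Z = Σ e^(−Eᵢ/kT) = e^(−0.4496) + e^(−2.993) + e^(−3.779) = 0.6379 + 0.05014 + 0.02285 = 0.7109.
P₀ = e^(−E₀/kT) / Z = 0.6379/0.7109 = 0.90.

0.90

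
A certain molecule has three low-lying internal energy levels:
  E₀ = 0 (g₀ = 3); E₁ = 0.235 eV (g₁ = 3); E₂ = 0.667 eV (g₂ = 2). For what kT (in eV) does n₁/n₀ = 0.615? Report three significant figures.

0.483 eV

n₁/n₀ = (g₁/g₀) exp[−(E₁−E₀)/kT] = 0.615.
⇒ (E₁−E₀)/kT = ln((3/3)/0.615) = ln(1.6260) = 0.48612.
kT = 0.235 eV / 0.48612 = 0.483 eV.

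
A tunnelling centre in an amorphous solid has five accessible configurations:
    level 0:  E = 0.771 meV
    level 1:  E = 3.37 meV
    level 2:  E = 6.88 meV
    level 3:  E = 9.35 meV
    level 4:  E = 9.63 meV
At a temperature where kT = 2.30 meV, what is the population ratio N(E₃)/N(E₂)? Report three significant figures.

n₃/n₂ = exp[−(E₃−E₂)/kT] = exp(−(2.47 meV)/(2.30 meV)) = exp(-1.0739) = 0.342.

0.342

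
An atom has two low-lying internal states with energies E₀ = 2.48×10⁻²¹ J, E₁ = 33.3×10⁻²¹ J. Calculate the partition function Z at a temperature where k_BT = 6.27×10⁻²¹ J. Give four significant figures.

Eᵢ/kT = 0.395534, 5.31100.
Z = Σ e^(−Eᵢ/kT) = e^(−0.395534) + e^(−5.31100) = 0.673320 + 0.00493699 = 0.678257.

Z = 0.6783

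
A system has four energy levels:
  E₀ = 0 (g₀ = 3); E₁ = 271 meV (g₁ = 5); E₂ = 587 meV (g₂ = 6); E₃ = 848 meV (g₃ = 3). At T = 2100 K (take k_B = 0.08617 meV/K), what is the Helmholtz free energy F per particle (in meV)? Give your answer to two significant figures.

-270 meV

k_BT = 0.08617 × 2100 K = 181.0 meV.
Eᵢ/kT = 0, 1.497, 3.243, 4.685.
Z = Σ gᵢe^(−Eᵢ/kT) = 3·e^(−0) + 5·e^(−1.497) + 6·e^(−3.243) + 3·e^(−4.685) = 3.000 + 1.119 + 0.2343 + 0.02770 = 4.381.
F = −kT ln Z = −181.0 × ln(4.381) = −181.0 × 1.477 = -270 meV.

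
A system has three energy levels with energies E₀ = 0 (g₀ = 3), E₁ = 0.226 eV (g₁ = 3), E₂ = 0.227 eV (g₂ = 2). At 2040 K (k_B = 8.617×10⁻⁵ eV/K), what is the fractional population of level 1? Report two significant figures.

k_BT = 8.617×10⁻⁵ × 2040 K = 0.1758 eV.
Eᵢ/kT = 0, 1.286, 1.291.
Z = Σ gᵢe^(−Eᵢ/kT) = 3·e^(−0) + 3·e^(−1.286) + 2·e^(−1.291) = 3.000 + 0.8291 + 0.5500 = 4.379.
P₁ = g₁ e^(−E₁/kT) / Z = 0.8291/4.379 = 0.19.

0.19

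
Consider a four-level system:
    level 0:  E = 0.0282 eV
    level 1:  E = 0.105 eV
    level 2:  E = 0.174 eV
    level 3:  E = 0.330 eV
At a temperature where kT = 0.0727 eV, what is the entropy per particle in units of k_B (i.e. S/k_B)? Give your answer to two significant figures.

Eᵢ/kT = 0.3879, 1.444, 2.393, 4.539.
Z = Σ e^(−Eᵢ/kT) = e^(−0.3879) + e^(−1.444) + e^(−2.393) + e^(−4.539) = 0.6785 + 0.2360 + 0.09136 + 0.01068 = 1.017.
⟨E⟩ = Σ EᵢPᵢ = 0.06228 eV.
S/k_B = ln Z + ⟨E⟩/kT = ln(1.017) + 0.06228/0.0727 = 0.01686 + 0.8567 = 0.87.

0.87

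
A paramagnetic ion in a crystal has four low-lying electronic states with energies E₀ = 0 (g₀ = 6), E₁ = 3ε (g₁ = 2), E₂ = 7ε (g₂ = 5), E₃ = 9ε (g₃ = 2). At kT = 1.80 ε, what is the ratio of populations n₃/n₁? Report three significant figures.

0.0357

n₃/n₁ = (g₃/g₁) exp[−(E₃−E₁)/kT] = (2/2) × exp(−(6ε)/(1.80ε)) = (2/2) × exp(-3.3333) = 0.0357.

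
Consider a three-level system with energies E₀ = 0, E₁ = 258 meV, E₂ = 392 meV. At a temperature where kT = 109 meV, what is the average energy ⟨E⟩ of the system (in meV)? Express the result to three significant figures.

31.2 meV

Eᵢ/kT = 0, 2.3670, 3.5963.
Z = Σ e^(−Eᵢ/kT) = e^(−0) + e^(−2.3670) + e^(−3.5963) = 1.0000 + 0.093762 + 0.027425 = 1.1212.
⟨E⟩ = Σ Eᵢ e^(−Eᵢ/kT) / Z = (0·1.0000 + 258·0.093762 + 392·0.027425) / 1.1212 = 31.2 meV.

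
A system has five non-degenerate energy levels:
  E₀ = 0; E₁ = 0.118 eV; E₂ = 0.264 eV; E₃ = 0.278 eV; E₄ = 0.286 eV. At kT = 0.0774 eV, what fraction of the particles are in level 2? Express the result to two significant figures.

Eᵢ/kT = 0, 1.525, 3.411, 3.592, 3.695.
Z = Σ e^(−Eᵢ/kT) = e^(−0) + e^(−1.525) + e^(−3.411) + e^(−3.592) + e^(−3.695) = 1.000 + 0.2176 + 0.03301 + 0.02754 + 0.02485 = 1.303.
P₂ = e^(−E₂/kT) / Z = 0.03301/1.303 = 0.025.

0.025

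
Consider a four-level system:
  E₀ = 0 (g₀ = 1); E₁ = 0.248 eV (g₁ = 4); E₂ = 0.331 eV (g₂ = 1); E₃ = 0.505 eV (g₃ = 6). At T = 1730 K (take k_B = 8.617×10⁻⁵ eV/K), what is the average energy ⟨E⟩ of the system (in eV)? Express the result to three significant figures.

0.158 eV

k_BT = 8.617×10⁻⁵ × 1730 K = 0.14907 eV.
Eᵢ/kT = 0, 1.6636, 2.2204, 3.3877.
Z = Σ gᵢe^(−Eᵢ/kT) = 1·e^(−0) + 4·e^(−1.6636) + 1·e^(−2.2204) + 6·e^(−3.3877) = 1.0000 + 0.75782 + 0.10857 + 0.20272 = 2.0691.
⟨E⟩ = Σ Eᵢ gᵢe^(−Eᵢ/kT) / Z = (0·1.0000 + 0.248·0.75782 + 0.331·0.10857 + 0.505·0.20272) / 2.0691 = 0.158 eV.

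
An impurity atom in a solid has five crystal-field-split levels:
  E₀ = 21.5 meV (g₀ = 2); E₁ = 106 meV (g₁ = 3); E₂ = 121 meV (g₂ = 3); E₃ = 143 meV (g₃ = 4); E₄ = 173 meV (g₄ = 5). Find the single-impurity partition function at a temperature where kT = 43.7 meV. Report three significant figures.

Z = 1.92

Eᵢ/kT = 0.49199, 2.4256, 2.7689, 3.2723, 3.9588.
Z = Σ gᵢe^(−Eᵢ/kT) = 2·e^(−0.49199) + 3·e^(−2.4256) + 3·e^(−2.7689) + 4·e^(−3.2723) + 5·e^(−3.9588) = 1.2228 + 0.26528 + 0.18819 + 0.15168 + 0.095430 = 1.9234.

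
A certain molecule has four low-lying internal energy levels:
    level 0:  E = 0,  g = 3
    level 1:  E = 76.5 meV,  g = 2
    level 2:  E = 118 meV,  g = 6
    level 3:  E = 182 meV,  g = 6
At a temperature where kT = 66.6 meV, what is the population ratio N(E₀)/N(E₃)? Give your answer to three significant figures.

n₀/n₃ = (g₀/g₃) exp[−(E₀−E₃)/kT] = (3/6) × exp(−(-182 meV)/(66.6 meV)) = (3/6) × exp(2.7327) = 7.69.

7.69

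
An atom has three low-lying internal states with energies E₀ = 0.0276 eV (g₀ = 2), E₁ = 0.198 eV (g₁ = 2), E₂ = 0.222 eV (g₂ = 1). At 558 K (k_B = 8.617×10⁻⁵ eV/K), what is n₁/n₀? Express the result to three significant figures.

k_BT = 8.617×10⁻⁵ × 558 K = 0.048083 eV.
n₁/n₀ = (g₁/g₀) exp[−(E₁−E₀)/kT] = (2/2) × exp(−(0.1704 eV)/(0.048083 eV)) = (2/2) × exp(-3.5439) = 0.0289.

0.0289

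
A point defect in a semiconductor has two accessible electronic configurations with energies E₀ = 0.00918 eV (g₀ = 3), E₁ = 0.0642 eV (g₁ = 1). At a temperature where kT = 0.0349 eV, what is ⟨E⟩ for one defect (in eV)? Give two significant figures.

0.013 eV

Eᵢ/kT = 0.2630, 1.840.
Z = Σ gᵢe^(−Eᵢ/kT) = 3·e^(−0.2630) + 1·e^(−1.840) = 2.306 + 0.1588 = 2.465.
⟨E⟩ = Σ Eᵢ gᵢe^(−Eᵢ/kT) / Z = (0.00918·2.306 + 0.0642·0.1588) / 2.465 = 0.013 eV.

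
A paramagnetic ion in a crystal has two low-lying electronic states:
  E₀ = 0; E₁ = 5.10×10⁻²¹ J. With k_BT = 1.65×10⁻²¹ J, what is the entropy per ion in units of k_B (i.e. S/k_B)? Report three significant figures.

Eᵢ/kT = 0, 3.0909.
Z = Σ e^(−Eᵢ/kT) = e^(−0) + e^(−3.0909) = 1.0000 + 0.045461 = 1.0455.
⟨E⟩ = Σ EᵢPᵢ = 0.22176 ×10⁻²¹ J.
S/k_B = ln Z + ⟨E⟩/kT = ln(1.0455) + 0.22176/1.65 = 0.044495 + 0.13440 = 0.179.

0.179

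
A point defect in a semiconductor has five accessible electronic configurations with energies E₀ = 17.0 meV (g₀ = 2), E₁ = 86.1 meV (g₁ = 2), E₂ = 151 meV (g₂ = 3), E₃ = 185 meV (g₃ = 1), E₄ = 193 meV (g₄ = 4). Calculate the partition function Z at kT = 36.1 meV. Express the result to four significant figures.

Z = 1.504

Eᵢ/kT = 0.470914, 2.38504, 4.18283, 5.12465, 5.34626.
Z = Σ gᵢe^(−Eᵢ/kT) = 2·e^(−0.470914) + 2·e^(−2.38504) + 3·e^(−4.18283) + 1·e^(−5.12465) + 4·e^(−5.34626) = 1.24886 + 0.184171 + 0.0457658 + 0.00594830 + 0.0190638 = 1.50381.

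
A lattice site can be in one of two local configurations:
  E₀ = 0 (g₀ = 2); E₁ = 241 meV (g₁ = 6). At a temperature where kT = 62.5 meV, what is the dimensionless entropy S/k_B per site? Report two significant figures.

0.98

Eᵢ/kT = 0, 3.856.
Z = Σ gᵢe^(−Eᵢ/kT) = 2·e^(−0) + 6·e^(−3.856) = 2.000 + 0.1269 = 2.127.
⟨E⟩ = Σ EᵢPᵢ = 14.38 meV.
S/k_B = ln Z + ⟨E⟩/kT = ln(2.127) + 14.38/62.5 = 0.7547 + 0.2301 = 0.98.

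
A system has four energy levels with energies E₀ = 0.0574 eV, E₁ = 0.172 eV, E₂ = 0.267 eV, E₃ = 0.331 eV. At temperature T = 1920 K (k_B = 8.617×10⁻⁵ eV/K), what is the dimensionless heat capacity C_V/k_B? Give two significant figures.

0.35

k_BT = 8.617×10⁻⁵ × 1920 K = 0.1654 eV.
Eᵢ/kT = 0.3470, 1.040, 1.614, 2.001.
Z = Σ e^(−Eᵢ/kT) = e^(−0.3470) + e^(−1.040) + e^(−1.614) + e^(−2.001) = 0.7068 + 0.3535 + 0.1991 + 0.1352 = 1.395.
⟨E⟩ = 0.1429 eV, ⟨E²⟩ = 0.02996 eV².
C_V/k_B = (⟨E²⟩ − ⟨E⟩²)/(kT)² = (0.02996 − 0.02042)/0.02736 = 0.35.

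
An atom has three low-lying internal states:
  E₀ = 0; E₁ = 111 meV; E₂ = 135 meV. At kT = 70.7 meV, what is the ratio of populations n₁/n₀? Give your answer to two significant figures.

0.21

n₁/n₀ = exp[−(E₁−E₀)/kT] = exp(−(111 meV)/(70.7 meV)) = exp(-1.570) = 0.21.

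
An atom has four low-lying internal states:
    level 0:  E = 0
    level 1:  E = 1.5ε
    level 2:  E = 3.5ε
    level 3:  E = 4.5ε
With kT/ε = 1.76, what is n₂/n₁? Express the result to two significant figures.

0.32

n₂/n₁ = exp[−(E₂−E₁)/kT] = exp(−(2.0ε)/(1.76ε)) = exp(-1.136) = 0.32.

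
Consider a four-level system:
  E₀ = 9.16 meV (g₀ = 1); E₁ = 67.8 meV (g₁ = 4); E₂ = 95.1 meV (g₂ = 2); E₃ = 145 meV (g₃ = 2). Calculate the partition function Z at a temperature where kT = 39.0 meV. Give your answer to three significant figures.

Eᵢ/kT = 0.23487, 1.7385, 2.4385, 3.7179.
Z = Σ gᵢe^(−Eᵢ/kT) = 1·e^(−0.23487) + 4·e^(−1.7385) + 2·e^(−2.4385) + 2·e^(−3.7179) = 0.79067 + 0.70314 + 0.17458 + 0.048570 = 1.7170.

Z = 1.72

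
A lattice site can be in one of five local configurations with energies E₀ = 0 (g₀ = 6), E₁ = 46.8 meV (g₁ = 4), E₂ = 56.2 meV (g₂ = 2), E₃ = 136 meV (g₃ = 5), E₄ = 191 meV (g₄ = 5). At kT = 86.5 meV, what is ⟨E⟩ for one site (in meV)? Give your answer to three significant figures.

37.8 meV

Eᵢ/kT = 0, 0.54104, 0.64971, 1.5723, 2.2081.
Z = Σ gᵢe^(−Eᵢ/kT) = 6·e^(−0) + 4·e^(−0.54104) + 2·e^(−0.64971) + 5·e^(−1.5723) + 5·e^(−2.2081) = 6.0000 + 2.3286 + 1.0444 + 1.0378 + 0.54955 = 10.960.
⟨E⟩ = Σ Eᵢ gᵢe^(−Eᵢ/kT) / Z = (0·6.0000 + 46.8·2.3286 + 56.2·1.0444 + 136·1.0378 + 191·0.54955) / 10.960 = 37.8 meV.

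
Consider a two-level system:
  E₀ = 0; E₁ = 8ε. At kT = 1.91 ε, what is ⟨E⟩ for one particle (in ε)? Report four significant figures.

0.1195 ε

Eᵢ/kT = 0, 4.18848.
Z = Σ e^(−Eᵢ/kT) = e^(−0) + e^(−4.18848) = 1.00000 + 0.0151693 = 1.01517.
⟨E⟩ = Σ Eᵢ e^(−Eᵢ/kT) / Z = (0·1.00000 + 8·0.0151693) / 1.01517 = 0.1195 ε.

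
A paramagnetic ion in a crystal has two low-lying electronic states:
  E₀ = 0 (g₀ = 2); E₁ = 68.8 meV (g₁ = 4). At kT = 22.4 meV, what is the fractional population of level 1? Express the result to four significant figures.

0.08484

Eᵢ/kT = 0, 3.07143.
Z = Σ gᵢe^(−Eᵢ/kT) = 2·e^(−0) + 4·e^(−3.07143) = 2.00000 + 0.185419 = 2.18542.
P₁ = g₁ e^(−E₁/kT) / Z = 0.185419/2.18542 = 0.08484.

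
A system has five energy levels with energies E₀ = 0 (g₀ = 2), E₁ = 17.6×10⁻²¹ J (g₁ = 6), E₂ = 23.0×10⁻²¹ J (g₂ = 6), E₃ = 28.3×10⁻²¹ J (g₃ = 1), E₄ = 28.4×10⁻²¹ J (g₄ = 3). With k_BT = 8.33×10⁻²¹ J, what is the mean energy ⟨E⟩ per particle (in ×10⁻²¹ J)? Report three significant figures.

Eᵢ/kT = 0, 2.1128, 2.7611, 3.3974, 3.4094.
Z = Σ gᵢe^(−Eᵢ/kT) = 2·e^(−0) + 6·e^(−2.1128) + 6·e^(−2.7611) + 1·e^(−3.3974) + 3·e^(−3.4094) = 2.0000 + 0.72539 + 0.37933 + 0.033460 + 0.099183 = 3.2374.
⟨E⟩ = Σ Eᵢ gᵢe^(−Eᵢ/kT) / Z = (0·2.0000 + 17.6·0.72539 + 23.0·0.37933 + 28.3·0.033460 + 28.4·0.099183) / 3.2374 = 7.80 ×10⁻²¹ J.

7.80 ×10⁻²¹ J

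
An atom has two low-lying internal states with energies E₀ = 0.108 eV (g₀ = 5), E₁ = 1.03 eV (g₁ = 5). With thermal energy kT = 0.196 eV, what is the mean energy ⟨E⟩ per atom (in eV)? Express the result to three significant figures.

Eᵢ/kT = 0.55102, 5.2551.
Z = Σ gᵢe^(−Eᵢ/kT) = 5·e^(−0.55102) + 5·e^(−5.2551) = 2.8818 + 0.026104 = 2.9079.
⟨E⟩ = Σ Eᵢ gᵢe^(−Eᵢ/kT) / Z = (0.108·2.8818 + 1.03·0.026104) / 2.9079 = 0.116 eV.

0.116 eV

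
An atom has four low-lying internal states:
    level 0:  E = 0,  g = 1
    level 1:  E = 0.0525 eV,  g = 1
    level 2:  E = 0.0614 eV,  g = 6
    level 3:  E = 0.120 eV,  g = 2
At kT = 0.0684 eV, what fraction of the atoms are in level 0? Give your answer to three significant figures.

Eᵢ/kT = 0, 0.76754, 0.89766, 1.7544.
Z = Σ gᵢe^(−Eᵢ/kT) = 1·e^(−0) + 1·e^(−0.76754) + 6·e^(−0.89766) + 2·e^(−1.7544) = 1.0000 + 0.46415 + 2.4451 + 0.34602 = 4.2553.
P₀ = g₀ e^(−E₀/kT) / Z = 1.0000/4.2553 = 0.235.

0.235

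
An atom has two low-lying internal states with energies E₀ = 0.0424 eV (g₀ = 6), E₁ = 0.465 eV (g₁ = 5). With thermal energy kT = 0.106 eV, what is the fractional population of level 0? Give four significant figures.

Eᵢ/kT = 0.400000, 4.38679.
Z = Σ gᵢe^(−Eᵢ/kT) = 6·e^(−0.400000) + 5·e^(−4.38679) = 4.02192 + 0.0622030 = 4.08412.
P₀ = g₀ e^(−E₀/kT) / Z = 4.02192/4.08412 = 0.9848.

0.9848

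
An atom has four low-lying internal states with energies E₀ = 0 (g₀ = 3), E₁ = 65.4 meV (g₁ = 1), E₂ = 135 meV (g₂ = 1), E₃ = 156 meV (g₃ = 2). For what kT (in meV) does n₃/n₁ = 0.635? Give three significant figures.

n₃/n₁ = (g₃/g₁) exp[−(E₃−E₁)/kT] = 0.635.
⇒ (E₃−E₁)/kT = ln((2/1)/0.635) = ln(3.1496) = 1.1473.
kT = 90.6 meV / 1.1473 = 79.0 meV.

79.0 meV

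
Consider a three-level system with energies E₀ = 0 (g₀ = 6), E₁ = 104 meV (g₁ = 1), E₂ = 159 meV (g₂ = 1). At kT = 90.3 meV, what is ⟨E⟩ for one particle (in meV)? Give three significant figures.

Eᵢ/kT = 0, 1.1517, 1.7608.
Z = Σ gᵢe^(−Eᵢ/kT) = 6·e^(−0) + 1·e^(−1.1517) + 1·e^(−1.7608) = 6.0000 + 0.31610 + 0.17191 = 6.4880.
⟨E⟩ = Σ Eᵢ gᵢe^(−Eᵢ/kT) / Z = (0·6.0000 + 104·0.31610 + 159·0.17191) / 6.4880 = 9.28 meV.

9.28 meV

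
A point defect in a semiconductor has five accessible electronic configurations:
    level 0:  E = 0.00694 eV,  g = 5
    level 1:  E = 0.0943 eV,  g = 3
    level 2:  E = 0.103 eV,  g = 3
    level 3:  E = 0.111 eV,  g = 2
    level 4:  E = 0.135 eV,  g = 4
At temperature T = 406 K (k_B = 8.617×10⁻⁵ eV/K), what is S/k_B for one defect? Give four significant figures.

k_BT = 8.617×10⁻⁵ × 406 K = 0.0349850 eV.
Eᵢ/kT = 0.198371, 2.69544, 2.94412, 3.17279, 3.85880.
Z = Σ gᵢe^(−Eᵢ/kT) = 5·e^(−0.198371) + 3·e^(−2.69544) + 3·e^(−2.94412) + 2·e^(−3.17279) + 4·e^(−3.85880) = 4.10033 + 0.202538 + 0.157945 + 0.0837731 + 0.0843732 = 4.62896.
⟨E⟩ = Σ EᵢPᵢ = 0.0182575 eV.
S/k_B = ln Z + ⟨E⟩/kT = ln(4.62896) + 0.0182575/0.0349850 = 1.53233 + 0.521867 = 2.054.

2.054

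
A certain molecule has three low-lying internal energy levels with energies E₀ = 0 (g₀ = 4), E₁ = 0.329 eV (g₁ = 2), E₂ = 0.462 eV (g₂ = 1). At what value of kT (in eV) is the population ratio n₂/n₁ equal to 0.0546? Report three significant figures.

n₂/n₁ = (g₂/g₁) exp[−(E₂−E₁)/kT] = 0.0546.
⇒ (E₂−E₁)/kT = ln((1/2)/0.0546) = ln(9.1575) = 2.2146.
kT = 0.133 eV / 2.2146 = 0.0601 eV.

0.0601 eV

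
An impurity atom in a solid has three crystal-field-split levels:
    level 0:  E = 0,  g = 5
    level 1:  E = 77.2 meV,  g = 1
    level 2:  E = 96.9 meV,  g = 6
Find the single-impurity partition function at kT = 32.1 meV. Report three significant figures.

Z = 5.38

Eᵢ/kT = 0, 2.4050, 3.0187.
Z = Σ gᵢe^(−Eᵢ/kT) = 5·e^(−0) + 1·e^(−2.4050) + 6·e^(−3.0187) = 5.0000 + 0.090265 + 0.29319 = 5.3835.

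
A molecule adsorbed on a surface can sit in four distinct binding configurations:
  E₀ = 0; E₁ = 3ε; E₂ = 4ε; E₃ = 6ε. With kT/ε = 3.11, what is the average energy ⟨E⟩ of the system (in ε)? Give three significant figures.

1.73 ε

Eᵢ/kT = 0, 0.96463, 1.2862, 1.9293.
Z = Σ e^(−Eᵢ/kT) = e^(−0) + e^(−0.96463) + e^(−1.2862) + e^(−1.9293) = 1.0000 + 0.38112 + 0.27632 + 0.14525 = 1.8027.
⟨E⟩ = Σ Eᵢ e^(−Eᵢ/kT) / Z = (0·1.0000 + 3·0.38112 + 4·0.27632 + 6·0.14525) / 1.8027 = 1.73 ε.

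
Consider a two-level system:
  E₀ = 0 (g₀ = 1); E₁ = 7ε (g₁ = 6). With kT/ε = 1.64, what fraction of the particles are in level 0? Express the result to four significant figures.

Eᵢ/kT = 0, 4.26829.
Z = Σ gᵢe^(−Eᵢ/kT) = 1·e^(−0) + 6·e^(−4.26829) = 1.00000 + 0.0840343 = 1.08403.
P₀ = g₀ e^(−E₀/kT) / Z = 1.00000/1.08403 = 0.9225.

0.9225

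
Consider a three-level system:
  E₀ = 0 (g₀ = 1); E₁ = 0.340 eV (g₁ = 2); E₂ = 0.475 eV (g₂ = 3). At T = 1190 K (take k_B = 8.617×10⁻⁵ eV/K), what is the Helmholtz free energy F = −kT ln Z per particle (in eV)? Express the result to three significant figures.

-0.00994 eV

k_BT = 8.617×10⁻⁵ × 1190 K = 0.10254 eV.
Eᵢ/kT = 0, 3.3158, 4.6323.
Z = Σ gᵢe^(−Eᵢ/kT) = 1·e^(−0) + 2·e^(−3.3158) + 3·e^(−4.6323) = 1.0000 + 0.072610 + 0.029197 = 1.1018.
F = −kT ln Z = −0.10254 × ln(1.1018) = −0.10254 × 0.096945 = -0.00994 eV.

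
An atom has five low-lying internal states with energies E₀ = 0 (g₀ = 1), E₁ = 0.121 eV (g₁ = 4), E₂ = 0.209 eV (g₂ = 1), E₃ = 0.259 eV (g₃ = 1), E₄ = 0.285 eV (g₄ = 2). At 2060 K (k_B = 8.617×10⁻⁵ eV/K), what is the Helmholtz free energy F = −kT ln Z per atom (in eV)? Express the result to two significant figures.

-0.24 eV

k_BT = 8.617×10⁻⁵ × 2060 K = 0.1775 eV.
Eᵢ/kT = 0, 0.6817, 1.177, 1.459, 1.606.
Z = Σ gᵢe^(−Eᵢ/kT) = 1·e^(−0) + 4·e^(−0.6817) + 1·e^(−1.177) + 1·e^(−1.459) + 2·e^(−1.606) = 1.000 + 2.023 + 0.3082 + 0.2325 + 0.4014 = 3.965.
F = −kT ln Z = −0.1775 × ln(3.965) = −0.1775 × 1.378 = -0.24 eV.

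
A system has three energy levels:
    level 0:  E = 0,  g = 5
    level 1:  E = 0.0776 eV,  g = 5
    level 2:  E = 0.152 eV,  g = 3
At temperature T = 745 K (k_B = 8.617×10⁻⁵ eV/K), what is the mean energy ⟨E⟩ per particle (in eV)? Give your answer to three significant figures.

k_BT = 8.617×10⁻⁵ × 745 K = 0.064197 eV.
Eᵢ/kT = 0, 1.2088, 2.3677.
Z = Σ gᵢe^(−Eᵢ/kT) = 5·e^(−0) + 5·e^(−1.2088) + 3·e^(−2.3677) = 5.0000 + 1.4928 + 0.28109 = 6.7739.
⟨E⟩ = Σ Eᵢ gᵢe^(−Eᵢ/kT) / Z = (0·5.0000 + 0.0776·1.4928 + 0.152·0.28109) / 6.7739 = 0.0234 eV.

0.0234 eV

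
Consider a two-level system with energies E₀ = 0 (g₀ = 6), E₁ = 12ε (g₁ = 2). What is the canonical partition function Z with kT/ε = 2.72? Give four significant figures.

Z = 6.024

Eᵢ/kT = 0, 4.41176.
Z = Σ gᵢe^(−Eᵢ/kT) = 6·e^(−0) + 2·e^(−4.41176) = 6.00000 + 0.0242676 = 6.02427.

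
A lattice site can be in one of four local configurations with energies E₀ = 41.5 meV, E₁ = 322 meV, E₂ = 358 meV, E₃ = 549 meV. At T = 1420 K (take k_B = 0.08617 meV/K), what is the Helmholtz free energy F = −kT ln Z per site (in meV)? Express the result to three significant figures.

k_BT = 0.08617 × 1420 K = 122.36 meV.
Eᵢ/kT = 0.33916, 2.6316, 2.9258, 4.4868.
Z = Σ e^(−Eᵢ/kT) = e^(−0.33916) + e^(−2.6316) + e^(−2.9258) + e^(−4.4868) = 0.71237 + 0.071963 + 0.053622 + 0.011257 = 0.84921.
F = −kT ln Z = −122.36 × ln(0.84921) = −122.36 × -0.16345 = 20.0 meV.

20.0 meV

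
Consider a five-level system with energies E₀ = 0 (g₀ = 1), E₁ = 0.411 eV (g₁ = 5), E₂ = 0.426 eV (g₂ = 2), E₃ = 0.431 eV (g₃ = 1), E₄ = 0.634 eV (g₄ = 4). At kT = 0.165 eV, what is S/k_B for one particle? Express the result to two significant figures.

1.7

Eᵢ/kT = 0, 2.491, 2.582, 2.612, 3.842.
Z = Σ gᵢe^(−Eᵢ/kT) = 1·e^(−0) + 5·e^(−2.491) + 2·e^(−2.582) + 1·e^(−2.612) + 4·e^(−3.842) = 1.000 + 0.4141 + 0.1512 + 0.07339 + 0.08580 = 1.724.
⟨E⟩ = Σ EᵢPᵢ = 0.1860 eV.
S/k_B = ln Z + ⟨E⟩/kT = ln(1.724) + 0.1860/0.165 = 0.5446 + 1.127 = 1.7.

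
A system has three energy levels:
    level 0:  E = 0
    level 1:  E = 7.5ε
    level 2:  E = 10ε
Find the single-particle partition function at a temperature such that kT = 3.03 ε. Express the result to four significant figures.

Eᵢ/kT = 0, 2.47525, 3.30033.
Z = Σ e^(−Eᵢ/kT) = e^(−0) + e^(−2.47525) + e^(−3.30033) = 1.00000 + 0.0841420 + 0.0368710 = 1.12101.

Z = 1.121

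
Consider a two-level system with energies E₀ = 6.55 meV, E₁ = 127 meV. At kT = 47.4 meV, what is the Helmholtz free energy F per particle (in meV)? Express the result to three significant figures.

2.96 meV

Eᵢ/kT = 0.13819, 2.6793.
Z = Σ e^(−Eᵢ/kT) = e^(−0.13819) + e^(−2.6793) = 0.87093 + 0.068611 = 0.93954.
F = −kT ln Z = −47.4 × ln(0.93954) = −47.4 × -0.062365 = 2.96 meV.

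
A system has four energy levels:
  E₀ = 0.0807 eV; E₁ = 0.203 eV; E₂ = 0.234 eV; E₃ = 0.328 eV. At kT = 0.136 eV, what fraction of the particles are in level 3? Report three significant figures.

Eᵢ/kT = 0.59338, 1.4926, 1.7206, 2.4118.
Z = Σ e^(−Eᵢ/kT) = e^(−0.59338) + e^(−1.4926) + e^(−1.7206) + e^(−2.4118) = 0.55246 + 0.22479 + 0.17896 + 0.089654 = 1.0459.
P₃ = e^(−E₃/kT) / Z = 0.089654/1.0459 = 0.0857.

0.0857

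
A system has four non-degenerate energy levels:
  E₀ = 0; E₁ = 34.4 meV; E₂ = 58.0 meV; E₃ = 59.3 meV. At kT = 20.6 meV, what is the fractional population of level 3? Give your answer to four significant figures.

Eᵢ/kT = 0, 1.66990, 2.81553, 2.87864.
Z = Σ e^(−Eᵢ/kT) = e^(−0) + e^(−1.66990) + e^(−2.81553) + e^(−2.87864) = 1.00000 + 0.188266 + 0.0598730 + 0.0562112 = 1.30435.
P₃ = e^(−E₃/kT) / Z = 0.0562112/1.30435 = 0.04310.

0.04310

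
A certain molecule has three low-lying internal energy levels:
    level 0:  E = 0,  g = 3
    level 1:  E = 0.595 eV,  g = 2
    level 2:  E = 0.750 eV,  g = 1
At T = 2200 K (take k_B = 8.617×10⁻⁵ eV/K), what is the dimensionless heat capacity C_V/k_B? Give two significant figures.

k_BT = 8.617×10⁻⁵ × 2200 K = 0.1896 eV.
Eᵢ/kT = 0, 3.138, 3.956.
Z = Σ gᵢe^(−Eᵢ/kT) = 3·e^(−0) + 2·e^(−3.138) + 1·e^(−3.956) = 3.000 + 0.08674 + 0.01914 = 3.106.
⟨E⟩ = 0.02124 eV, ⟨E²⟩ = 0.01335 eV².
C_V/k_B = (⟨E²⟩ − ⟨E⟩²)/(kT)² = (0.01335 − 0.0004511)/0.03595 = 0.36.

0.36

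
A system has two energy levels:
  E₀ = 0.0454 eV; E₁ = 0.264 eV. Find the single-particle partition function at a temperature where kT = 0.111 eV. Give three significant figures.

Eᵢ/kT = 0.40901, 2.3784.
Z = Σ e^(−Eᵢ/kT) = e^(−0.40901) + e^(−2.3784) = 0.66431 + 0.092699 = 0.75701.

Z = 0.757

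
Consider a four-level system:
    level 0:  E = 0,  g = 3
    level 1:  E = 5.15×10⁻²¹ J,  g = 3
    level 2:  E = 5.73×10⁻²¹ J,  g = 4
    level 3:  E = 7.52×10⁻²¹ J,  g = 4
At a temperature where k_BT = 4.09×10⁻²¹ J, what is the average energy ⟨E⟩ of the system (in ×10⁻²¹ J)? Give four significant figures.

2.707 ×10⁻²¹ J

Eᵢ/kT = 0, 1.25917, 1.40098, 1.83863.
Z = Σ gᵢe^(−Eᵢ/kT) = 3·e^(−0) + 3·e^(−1.25917) + 4·e^(−1.40098) + 4·e^(−1.83863) = 3.00000 + 0.851669 + 0.985422 + 0.636141 = 5.47323.
⟨E⟩ = Σ Eᵢ gᵢe^(−Eᵢ/kT) / Z = (0·3.00000 + 5.15·0.851669 + 5.73·0.985422 + 7.52·0.636141) / 5.47323 = 2.707 ×10⁻²¹ J.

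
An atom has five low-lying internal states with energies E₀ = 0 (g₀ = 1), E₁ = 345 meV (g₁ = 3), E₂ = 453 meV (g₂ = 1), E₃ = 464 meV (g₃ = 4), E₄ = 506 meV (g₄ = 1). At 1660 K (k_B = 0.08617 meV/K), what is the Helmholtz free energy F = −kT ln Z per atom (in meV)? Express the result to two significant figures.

-58 meV

k_BT = 0.08617 × 1660 K = 143.0 meV.
Eᵢ/kT = 0, 2.413, 3.168, 3.245, 3.538.
Z = Σ gᵢe^(−Eᵢ/kT) = 1·e^(−0) + 3·e^(−2.413) + 1·e^(−3.168) + 4·e^(−3.245) + 1·e^(−3.538) = 1.000 + 0.2686 + 0.04209 + 0.1559 + 0.02907 = 1.496.
F = −kT ln Z = −143.0 × ln(1.496) = −143.0 × 0.4028 = -58 meV.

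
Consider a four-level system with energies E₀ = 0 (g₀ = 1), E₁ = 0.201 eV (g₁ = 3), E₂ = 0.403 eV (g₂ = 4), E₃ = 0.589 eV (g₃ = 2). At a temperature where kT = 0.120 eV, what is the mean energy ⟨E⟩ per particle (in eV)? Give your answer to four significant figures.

Eᵢ/kT = 0, 1.67500, 3.35833, 4.90833.
Z = Σ gᵢe^(−Eᵢ/kT) = 1·e^(−0) + 3·e^(−1.67500) + 4·e^(−3.35833) + 2·e^(−4.90833) = 1.00000 + 0.561925 + 0.139173 + 0.0147696 = 1.71587.
⟨E⟩ = Σ Eᵢ gᵢe^(−Eᵢ/kT) / Z = (0·1.00000 + 0.201·0.561925 + 0.403·0.139173 + 0.589·0.0147696) / 1.71587 = 0.1036 eV.

0.1036 eV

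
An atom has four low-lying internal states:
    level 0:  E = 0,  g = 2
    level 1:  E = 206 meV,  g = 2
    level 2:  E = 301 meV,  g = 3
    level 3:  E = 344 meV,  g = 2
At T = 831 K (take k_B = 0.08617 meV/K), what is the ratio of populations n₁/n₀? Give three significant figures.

0.0563

k_BT = 0.08617 × 831 K = 71.607 meV.
n₁/n₀ = (g₁/g₀) exp[−(E₁−E₀)/kT] = (2/2) × exp(−(206 meV)/(71.607 meV)) = (2/2) × exp(-2.8768) = 0.0563.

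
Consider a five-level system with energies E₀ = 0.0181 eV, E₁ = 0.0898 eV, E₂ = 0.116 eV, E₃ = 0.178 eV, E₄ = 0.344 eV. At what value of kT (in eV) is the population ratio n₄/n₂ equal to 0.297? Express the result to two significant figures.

0.19 eV

n₄/n₂ = exp[−(E₄−E₂)/kT] = 0.297.
⇒ (E₄−E₂)/kT = ln(1/0.297) = ln(3.367) = 1.214.
kT = 0.228 eV / 1.214 = 0.19 eV.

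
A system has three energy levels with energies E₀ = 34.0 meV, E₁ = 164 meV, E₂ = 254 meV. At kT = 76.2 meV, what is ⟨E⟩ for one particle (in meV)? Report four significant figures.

Eᵢ/kT = 0.446194, 2.15223, 3.33333.
Z = Σ e^(−Eᵢ/kT) = e^(−0.446194) + e^(−2.15223) + e^(−3.33333) = 0.640060 + 0.116225 + 0.0356741 = 0.791959.
⟨E⟩ = Σ Eᵢ e^(−Eᵢ/kT) / Z = (34.0·0.640060 + 164·0.116225 + 254·0.0356741) / 0.791959 = 62.99 meV.

62.99 meV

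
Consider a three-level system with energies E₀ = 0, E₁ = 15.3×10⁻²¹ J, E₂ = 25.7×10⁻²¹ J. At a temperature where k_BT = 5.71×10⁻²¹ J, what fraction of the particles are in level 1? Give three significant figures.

Eᵢ/kT = 0, 2.6795, 4.5009.
Z = Σ e^(−Eᵢ/kT) = e^(−0) + e^(−2.6795) + e^(−4.5009) = 1.0000 + 0.068597 + 0.011099 = 1.0797.
P₁ = e^(−E₁/kT) / Z = 0.068597/1.0797 = 0.0635.

0.0635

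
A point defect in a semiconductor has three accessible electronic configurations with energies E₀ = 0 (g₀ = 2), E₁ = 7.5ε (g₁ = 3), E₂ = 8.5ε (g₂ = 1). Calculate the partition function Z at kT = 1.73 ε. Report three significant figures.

Z = 2.05

Eᵢ/kT = 0, 4.3353, 4.9133.
Z = Σ gᵢe^(−Eᵢ/kT) = 2·e^(−0) + 3·e^(−4.3353) + 1·e^(−4.9133) = 2.0000 + 0.039294 + 0.0073482 = 2.0466.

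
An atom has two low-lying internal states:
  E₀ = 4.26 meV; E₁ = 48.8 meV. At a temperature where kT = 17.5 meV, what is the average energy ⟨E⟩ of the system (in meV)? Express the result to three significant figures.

7.50 meV

Eᵢ/kT = 0.24343, 2.7886.
Z = Σ e^(−Eᵢ/kT) = e^(−0.24343) + e^(−2.7886) = 0.78393 + 0.061507 = 0.84544.
⟨E⟩ = Σ Eᵢ e^(−Eᵢ/kT) / Z = (4.26·0.78393 + 48.8·0.061507) / 0.84544 = 7.50 meV.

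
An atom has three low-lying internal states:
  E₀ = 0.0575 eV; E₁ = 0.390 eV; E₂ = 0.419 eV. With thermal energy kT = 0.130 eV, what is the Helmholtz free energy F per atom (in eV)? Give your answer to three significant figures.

Eᵢ/kT = 0.44231, 3.0000, 3.2231.
Z = Σ e^(−Eᵢ/kT) = e^(−0.44231) + e^(−3.0000) + e^(−3.2231) = 0.64255 + 0.049787 + 0.039831 = 0.73217.
F = −kT ln Z = −0.130 × ln(0.73217) = −0.130 × -0.31174 = 0.0405 eV.

0.0405 eV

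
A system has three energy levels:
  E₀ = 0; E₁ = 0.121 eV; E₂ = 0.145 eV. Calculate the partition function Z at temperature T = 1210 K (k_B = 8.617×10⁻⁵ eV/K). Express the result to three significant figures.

k_BT = 8.617×10⁻⁵ × 1210 K = 0.10427 eV.
Eᵢ/kT = 0, 1.1604, 1.3906.
Z = Σ e^(−Eᵢ/kT) = e^(−0) + e^(−1.1604) + e^(−1.3906) = 1.0000 + 0.31336 + 0.24893 = 1.5623.

Z = 1.56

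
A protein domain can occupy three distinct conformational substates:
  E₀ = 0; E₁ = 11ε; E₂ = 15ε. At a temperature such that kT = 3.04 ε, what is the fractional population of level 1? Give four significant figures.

0.02594

Eᵢ/kT = 0, 3.61842, 4.93421.
Z = Σ e^(−Eᵢ/kT) = e^(−0) + e^(−3.61842) + e^(−4.93421) = 1.00000 + 0.0268250 + 0.00719614 = 1.03402.
P₁ = e^(−E₁/kT) / Z = 0.0268250/1.03402 = 0.02594.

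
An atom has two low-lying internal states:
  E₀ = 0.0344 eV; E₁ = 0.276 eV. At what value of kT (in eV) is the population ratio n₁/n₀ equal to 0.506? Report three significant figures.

0.355 eV

n₁/n₀ = exp[−(E₁−E₀)/kT] = 0.506.
⇒ (E₁−E₀)/kT = ln(1/0.506) = ln(1.9763) = 0.68123.
kT = 0.2416 eV / 0.68123 = 0.355 eV.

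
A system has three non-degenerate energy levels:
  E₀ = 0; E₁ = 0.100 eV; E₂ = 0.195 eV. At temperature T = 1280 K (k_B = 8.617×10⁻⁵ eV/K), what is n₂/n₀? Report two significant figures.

0.17

k_BT = 8.617×10⁻⁵ × 1280 K = 0.1103 eV.
n₂/n₀ = exp[−(E₂−E₀)/kT] = exp(−(0.195 eV)/(0.1103 eV)) = exp(-1.768) = 0.17.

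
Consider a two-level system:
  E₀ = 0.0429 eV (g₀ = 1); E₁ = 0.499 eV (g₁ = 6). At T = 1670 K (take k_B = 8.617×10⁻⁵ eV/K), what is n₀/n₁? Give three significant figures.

3.97

k_BT = 8.617×10⁻⁵ × 1670 K = 0.14390 eV.
n₀/n₁ = (g₀/g₁) exp[−(E₀−E₁)/kT] = (1/6) × exp(−(-0.4561 eV)/(0.14390 eV)) = (1/6) × exp(3.1696) = 3.97.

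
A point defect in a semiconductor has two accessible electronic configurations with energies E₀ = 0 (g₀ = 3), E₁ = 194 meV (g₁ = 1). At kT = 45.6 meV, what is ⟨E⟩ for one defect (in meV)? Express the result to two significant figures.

Eᵢ/kT = 0, 4.254.
Z = Σ gᵢe^(−Eᵢ/kT) = 3·e^(−0) + 1·e^(−4.254) = 3.000 + 0.01421 = 3.014.
⟨E⟩ = Σ Eᵢ gᵢe^(−Eᵢ/kT) / Z = (0·3.000 + 194·0.01421) / 3.014 = 0.91 meV.

0.91 meV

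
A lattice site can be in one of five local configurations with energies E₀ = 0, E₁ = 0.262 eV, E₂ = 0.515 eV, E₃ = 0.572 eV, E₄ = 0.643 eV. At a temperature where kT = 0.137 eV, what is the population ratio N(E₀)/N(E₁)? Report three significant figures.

6.77

n₀/n₁ = exp[−(E₀−E₁)/kT] = exp(−(-0.262 eV)/(0.137 eV)) = exp(1.9124) = 6.77.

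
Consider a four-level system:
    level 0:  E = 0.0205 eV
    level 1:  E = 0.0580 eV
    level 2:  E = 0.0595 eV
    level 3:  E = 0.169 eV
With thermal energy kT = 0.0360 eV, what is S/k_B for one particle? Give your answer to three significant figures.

Eᵢ/kT = 0.56944, 1.6111, 1.6528, 4.6944.
Z = Σ e^(−Eᵢ/kT) = e^(−0.56944) + e^(−1.6111) + e^(−1.6528) + e^(−4.6944) = 0.56584 + 0.19967 + 0.19151 + 0.0091464 = 0.96617.
⟨E⟩ = Σ EᵢPᵢ = 0.037386 eV.
S/k_B = ln Z + ⟨E⟩/kT = ln(0.96617) + 0.037386/0.0360 = -0.034415 + 1.0385 = 1.00.

1.00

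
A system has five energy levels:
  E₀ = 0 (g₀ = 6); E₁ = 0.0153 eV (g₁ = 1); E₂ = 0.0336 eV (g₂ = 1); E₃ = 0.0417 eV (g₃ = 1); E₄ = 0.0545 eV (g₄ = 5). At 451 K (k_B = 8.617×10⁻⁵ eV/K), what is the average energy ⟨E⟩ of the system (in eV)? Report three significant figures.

k_BT = 8.617×10⁻⁵ × 451 K = 0.038863 eV.
Eᵢ/kT = 0, 0.39369, 0.86458, 1.0730, 1.4024.
Z = Σ gᵢe^(−Eᵢ/kT) = 6·e^(−0) + 1·e^(−0.39369) + 1·e^(−0.86458) + 1·e^(−1.0730) + 5·e^(−1.4024) = 6.0000 + 0.67456 + 0.42123 + 0.34198 + 1.2300 = 8.6678.
⟨E⟩ = Σ Eᵢ gᵢe^(−Eᵢ/kT) / Z = (0·6.0000 + 0.0153·0.67456 + 0.0336·0.42123 + 0.0417·0.34198 + 0.0545·1.2300) / 8.6678 = 0.0122 eV.

0.0122 eV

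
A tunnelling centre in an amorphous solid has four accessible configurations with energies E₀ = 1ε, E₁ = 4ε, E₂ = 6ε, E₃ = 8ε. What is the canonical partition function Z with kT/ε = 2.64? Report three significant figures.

Z = 1.06

Eᵢ/kT = 0.37879, 1.5152, 2.2727, 3.0303.
Z = Σ e^(−Eᵢ/kT) = e^(−0.37879) + e^(−1.5152) + e^(−2.2727) + e^(−3.0303) = 0.68469 + 0.21976 + 0.10303 + 0.048301 = 1.0558.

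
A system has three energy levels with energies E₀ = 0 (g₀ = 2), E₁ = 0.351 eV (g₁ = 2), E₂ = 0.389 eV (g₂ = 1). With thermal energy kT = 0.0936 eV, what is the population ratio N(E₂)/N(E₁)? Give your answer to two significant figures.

n₂/n₁ = (g₂/g₁) exp[−(E₂−E₁)/kT] = (1/2) × exp(−(0.038 eV)/(0.0936 eV)) = (1/2) × exp(-0.4060) = 0.33.

0.33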